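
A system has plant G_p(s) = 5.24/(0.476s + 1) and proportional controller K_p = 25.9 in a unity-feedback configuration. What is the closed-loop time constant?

τ = 0.00348 s

Closed loop: T(s) = K_p·G_p/(1+K_p·G_p) = 135.7/(0.476s + 1 + 135.7), with pole at s = −(1 + 135.7)/0.476 = −287.2.
Closed-loop time constant τ = 1/287.2 = 0.00348 s.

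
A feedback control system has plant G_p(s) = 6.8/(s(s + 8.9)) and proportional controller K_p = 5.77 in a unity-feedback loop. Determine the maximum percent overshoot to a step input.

Closed-loop characteristic equation: s² + 8.9s + 39.24 = 0, so ω_n = 6.264 rad/s and ζ = 8.9/(2·6.264) = 0.7104.
%OS = 100·exp(−πζ/√(1−ζ²)) = 100·exp(−π·0.7104/√0.4953) = 4.19%.

4.19%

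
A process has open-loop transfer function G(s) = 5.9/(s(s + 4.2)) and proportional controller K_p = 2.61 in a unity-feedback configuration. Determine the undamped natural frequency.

ω_n = 3.92 rad/s

1 + K_p·G(s) = 0 gives s² + 4.2s + 15.4 = 0.
So ω_n² = 15.4 ⇒ ω_n = 3.924 rad/s, and ζ = 4.2/(2ω_n) = 0.535.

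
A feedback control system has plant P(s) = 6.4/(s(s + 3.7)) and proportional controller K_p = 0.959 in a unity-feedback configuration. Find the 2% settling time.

From 1 + K_pP(s) = 0: s² + 3.7s + 6.138 = 0 ⇒ ω_n = 2.477, ζ = 0.7467.
2% settling time T_s ≈ 4/(ζω_n) = 4/1.85 = 2.16 s.

T_s ≈ 2.16 s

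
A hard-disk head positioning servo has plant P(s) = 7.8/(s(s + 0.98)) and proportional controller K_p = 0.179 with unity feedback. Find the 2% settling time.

Closed-loop characteristic equation: s² + 0.98s + 1.396 = 0, so ω_n = 1.182 rad/s and ζ = 0.98/(2·1.182) = 0.4147.
2% settling time T_s ≈ 4/(ζω_n) = 4/0.49 = 8.16 s.

T_s ≈ 8.16 s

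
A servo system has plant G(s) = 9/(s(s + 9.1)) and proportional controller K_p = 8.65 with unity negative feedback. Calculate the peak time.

T_p = 0.416 s

The closed-loop denominator s² + 9.1s + 77.85 gives ω_n = √77.85 = 8.823 and ζ = 9.1/(2ω_n) = 0.5157.
Damped frequency ω_d = ω_n√(1−ζ²) = 7.56 rad/s, so peak time T_p = π/ω_d = 0.416 s.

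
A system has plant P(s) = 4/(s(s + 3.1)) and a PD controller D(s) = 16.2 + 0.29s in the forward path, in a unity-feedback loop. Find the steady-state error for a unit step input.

0

The open loop D(s)P(s) has a pole at the origin (type 1), so the static position error constant is infinite and e_ss = 1/(1+∞) = 0.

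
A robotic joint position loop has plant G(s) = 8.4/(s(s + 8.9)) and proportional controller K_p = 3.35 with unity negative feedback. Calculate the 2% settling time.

T_s ≈ 0.899 s

The closed-loop denominator s² + 8.9s + 28.14 gives ω_n = √28.14 = 5.305 and ζ = 8.9/(2ω_n) = 0.8389.
2% settling time T_s ≈ 4/(ζω_n) = 4/4.45 = 0.899 s.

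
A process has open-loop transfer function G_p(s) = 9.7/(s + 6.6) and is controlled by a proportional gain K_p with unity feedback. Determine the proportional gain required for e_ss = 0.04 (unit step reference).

The loop is type 0, so e_ss(step) = 1/(1 + K_pos) with K_pos = K_p·G_p(0).
G_p(0) = 1.47. Require 1/(1 + K_p·1.47) = 0.04, so 1 + 1.47·K_p = 25.
K_p = (25 − 1)/1.47 = 16.3.

K_p = 16.3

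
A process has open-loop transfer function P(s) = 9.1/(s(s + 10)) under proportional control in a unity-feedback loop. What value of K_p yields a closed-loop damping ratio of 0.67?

Closed-loop characteristic equation: s² + 10s + K_p·9.1 = 0.
So ω_n = √(9.1K_p) and 2ζω_n = 10, giving ζ = 10/(2√(9.1K_p)).
Setting ζ = 0.67: √(9.1K_p) = 10/(2·0.67) = 7.463, so K_p = 55.69/9.1 = 6.12.

K_p = 6.12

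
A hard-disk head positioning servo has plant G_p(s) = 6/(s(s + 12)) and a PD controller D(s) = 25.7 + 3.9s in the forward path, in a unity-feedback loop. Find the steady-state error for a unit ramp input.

0.0778

The loop has one pole at the origin (type 1). Velocity error constant K_v = lim_{s→0} s·D(s)G_p(s) = 25.7·6/12 = 12.85.
Steady-state error to a unit ramp: e_ss = 1/K_v = 0.0778.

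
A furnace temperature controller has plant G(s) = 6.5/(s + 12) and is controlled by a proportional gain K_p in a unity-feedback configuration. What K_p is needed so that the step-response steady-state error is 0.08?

K_p = 21.2

The loop is type 0, so e_ss(step) = 1/(1 + K_pos) with K_pos = K_p·G(0).
G(0) = 0.5417. Require 1/(1 + K_p·0.5417) = 0.08, so 1 + 0.5417·K_p = 12.5.
K_p = (12.5 − 1)/0.5417 = 21.2.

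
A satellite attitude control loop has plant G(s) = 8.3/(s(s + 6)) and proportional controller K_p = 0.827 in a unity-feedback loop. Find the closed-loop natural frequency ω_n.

The closed-loop denominator is s(s+6) + 0.827·8.3 = s² + 6s + 6.864.
So ω_n² = 6.864 ⇒ ω_n = 2.62 rad/s, and ζ = 6/(2ω_n) = 1.15.

ω_n = 2.62 rad/s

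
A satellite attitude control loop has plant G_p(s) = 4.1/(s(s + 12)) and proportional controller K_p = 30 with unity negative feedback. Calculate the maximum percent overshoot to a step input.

13.3%

Closed-loop characteristic equation: s² + 12s + 123 = 0, so ω_n = 11.09 rad/s and ζ = 12/(2·11.09) = 0.541.
%OS = 100·exp(−πζ/√(1−ζ²)) = 100·exp(−π·0.541/√0.7073) = 13.3%.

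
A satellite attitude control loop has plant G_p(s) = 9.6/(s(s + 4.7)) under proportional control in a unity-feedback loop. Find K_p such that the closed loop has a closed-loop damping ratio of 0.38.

K_p = 3.98

Closed-loop characteristic equation: s² + 4.7s + K_p·9.6 = 0.
So ω_n = √(9.6K_p) and 2ζω_n = 4.7, giving ζ = 4.7/(2√(9.6K_p)).
Setting ζ = 0.38: √(9.6K_p) = 4.7/(2·0.38) = 6.184, so K_p = 38.24/9.6 = 3.98.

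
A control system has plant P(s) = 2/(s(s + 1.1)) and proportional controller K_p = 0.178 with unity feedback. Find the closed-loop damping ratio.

With unity feedback the closed-loop characteristic equation is s² + 1.1s + 0.178·2 = s² + 1.1s + 0.356 = 0.
So ω_n² = 0.356 ⇒ ω_n = 0.5967 rad/s, and ζ = 1.1/(2ω_n) = 0.922.

ζ = 0.922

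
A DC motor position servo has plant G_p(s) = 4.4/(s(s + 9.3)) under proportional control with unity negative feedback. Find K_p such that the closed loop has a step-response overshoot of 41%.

K_p = 65.9

From %OS = 100·exp(−πζ/√(1−ζ²)) = 41%, ζ = −ln(0.41)/√(π²+ln²(0.41)) = 0.273.
Characteristic equation s² + 9.3s + 4.4K_p = 0 gives ζ = 9.3/(2√(4.4K_p)).
Setting ζ = 0.273: √(4.4K_p) = 9.3/(2·0.273) = 17.03, so K_p = 290.1/4.4 = 65.9.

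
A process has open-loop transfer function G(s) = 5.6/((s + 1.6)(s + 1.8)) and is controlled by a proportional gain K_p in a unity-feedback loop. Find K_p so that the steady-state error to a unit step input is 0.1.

K_p = 4.63

For a type-0 loop with proportional control, e_ss = 1/(1 + K_p·G(0)).
G(0) = 1.944. Require 1/(1 + K_p·1.944) = 0.1, so 1 + 1.944·K_p = 10.
K_p = (10 − 1)/1.944 = 4.63.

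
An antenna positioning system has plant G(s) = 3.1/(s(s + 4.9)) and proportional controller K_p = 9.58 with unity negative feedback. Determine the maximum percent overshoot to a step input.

20.6%

The closed-loop denominator s² + 4.9s + 29.7 gives ω_n = √29.7 = 5.45 and ζ = 4.9/(2ω_n) = 0.4496.
%OS = 100·exp(−πζ/√(1−ζ²)) = 100·exp(−π·0.4496/√0.7979) = 20.6%.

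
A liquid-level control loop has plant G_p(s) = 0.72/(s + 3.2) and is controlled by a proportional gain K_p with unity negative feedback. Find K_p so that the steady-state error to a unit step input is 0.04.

Steady-state error for a unit step on this type-0 loop is 1/(1 + K_p·G_p(0)).
G_p(0) = 0.225. Require 1/(1 + K_p·0.225) = 0.04, so 1 + 0.225·K_p = 25.
K_p = (25 − 1)/0.225 = 107.

K_p = 107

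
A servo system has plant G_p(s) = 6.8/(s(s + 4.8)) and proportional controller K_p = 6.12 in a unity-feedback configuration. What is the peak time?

T_p = 0.525 s

Closed-loop characteristic equation: s² + 4.8s + 41.62 = 0, so ω_n = 6.451 rad/s and ζ = 4.8/(2·6.451) = 0.372.
Damped frequency ω_d = ω_n√(1−ζ²) = 5.988 rad/s, so peak time T_p = π/ω_d = 0.525 s.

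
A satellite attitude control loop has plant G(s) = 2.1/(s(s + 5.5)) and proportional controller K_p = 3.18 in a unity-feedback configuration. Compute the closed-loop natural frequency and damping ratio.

ω_n = 2.58 rad/s, ζ = 1.06

The closed-loop denominator is s(s+5.5) + 3.18·2.1 = s² + 5.5s + 6.678.
So ω_n² = 6.678 ⇒ ω_n = 2.584 rad/s, and ζ = 5.5/(2ω_n) = 1.06.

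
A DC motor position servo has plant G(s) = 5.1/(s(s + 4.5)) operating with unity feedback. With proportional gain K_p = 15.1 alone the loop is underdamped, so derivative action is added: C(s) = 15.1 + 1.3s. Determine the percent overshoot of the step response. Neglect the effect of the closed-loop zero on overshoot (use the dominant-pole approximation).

Forward path: (15.1 + 1.3s)·5.1/(s(s+4.5)). The closed-loop characteristic equation is s² + (4.5 + 5.1·1.3)s + 5.1·15.1 = 0.
That is s² + 11.13s + 77.01 = 0, so ω_n = 8.776 rad/s and ζ = 11.13/(2·8.776) = 0.6341.
%OS = 100·exp(−πζ/√(1−ζ²)) = 7.6%.

7.6%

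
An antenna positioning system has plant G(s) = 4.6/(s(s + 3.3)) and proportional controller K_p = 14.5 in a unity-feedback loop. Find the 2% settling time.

T_s ≈ 2.42 s

Closed-loop characteristic equation: s² + 3.3s + 66.7 = 0, so ω_n = 8.167 rad/s and ζ = 3.3/(2·8.167) = 0.202.
2% settling time T_s ≈ 4/(ζω_n) = 4/1.65 = 2.42 s.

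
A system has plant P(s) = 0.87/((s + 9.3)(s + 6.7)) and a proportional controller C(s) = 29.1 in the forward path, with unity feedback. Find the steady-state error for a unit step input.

The loop is type 0. Static position error constant K_pos = C(0)·P(0) = 29.1·0.01396 = 0.4063.
Steady-state error to a unit step: e_ss = 1/(1+K_pos) = 1/1.406 = 0.711.

0.711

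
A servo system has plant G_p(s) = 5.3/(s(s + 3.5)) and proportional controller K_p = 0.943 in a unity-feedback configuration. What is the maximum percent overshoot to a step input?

From 1 + K_pG_p(s) = 0: s² + 3.5s + 4.998 = 0 ⇒ ω_n = 2.236, ζ = 0.7828.
%OS = 100·exp(−πζ/√(1−ζ²)) = 100·exp(−π·0.7828/√0.3872) = 1.92%.

1.92%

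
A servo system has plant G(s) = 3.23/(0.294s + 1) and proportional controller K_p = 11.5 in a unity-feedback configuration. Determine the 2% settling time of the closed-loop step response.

Closed loop: T(s) = K_p·G/(1+K_p·G) = 37.15/(0.294s + 1 + 37.15), with pole at s = −(1 + 37.15)/0.294 = −129.7.
τ = 1/129.7 = 0.007707 s, so 2% settling time ≈ 4τ = 0.0308 s.

T_s ≈ 0.0308 s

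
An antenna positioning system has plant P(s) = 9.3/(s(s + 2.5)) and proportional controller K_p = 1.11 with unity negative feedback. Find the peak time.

T_p = 1.06 s

Closed-loop characteristic equation: s² + 2.5s + 10.32 = 0, so ω_n = 3.213 rad/s and ζ = 2.5/(2·3.213) = 0.3891.
Damped frequency ω_d = ω_n√(1−ζ²) = 2.96 rad/s, so peak time T_p = π/ω_d = 1.06 s.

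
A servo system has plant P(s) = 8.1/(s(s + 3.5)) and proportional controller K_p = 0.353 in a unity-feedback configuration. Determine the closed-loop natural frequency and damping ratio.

ω_n = 1.69 rad/s, ζ = 1.03

1 + K_p·P(s) = 0 gives s² + 3.5s + 2.859 = 0.
Matching s² + 2ζω_n s + ω_n²: ω_n = √2.859 = 1.691 rad/s and 2ζω_n = 3.5, so ζ = 3.5/(2·1.691) = 1.03.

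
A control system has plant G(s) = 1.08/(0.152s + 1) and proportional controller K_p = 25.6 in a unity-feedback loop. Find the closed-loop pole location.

s = -188.5

Closed loop: T(s) = K_p·G/(1+K_p·G) = 27.65/(0.152s + 1 + 27.65), with pole at s = −(1 + 27.65)/0.152 = −188.5.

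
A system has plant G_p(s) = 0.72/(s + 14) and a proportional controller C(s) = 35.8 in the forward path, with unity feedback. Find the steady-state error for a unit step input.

The loop is type 0. Static position error constant K_pos = C(0)·G_p(0) = 35.8·0.05143 = 1.841.
Steady-state error to a unit step: e_ss = 1/(1+K_pos) = 1/2.841 = 0.352.

0.352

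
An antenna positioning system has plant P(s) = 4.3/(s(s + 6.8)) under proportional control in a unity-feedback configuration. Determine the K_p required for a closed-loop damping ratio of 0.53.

K_p = 9.57

Closed-loop characteristic equation: s² + 6.8s + K_p·4.3 = 0.
So ω_n = √(4.3K_p) and 2ζω_n = 6.8, giving ζ = 6.8/(2√(4.3K_p)).
Setting ζ = 0.53: √(4.3K_p) = 6.8/(2·0.53) = 6.415, so K_p = 41.15/4.3 = 9.57.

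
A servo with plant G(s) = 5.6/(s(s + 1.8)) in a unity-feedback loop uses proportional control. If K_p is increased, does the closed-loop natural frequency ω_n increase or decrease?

ω_n = √(5.6·K_p), which grows with K_p.

increase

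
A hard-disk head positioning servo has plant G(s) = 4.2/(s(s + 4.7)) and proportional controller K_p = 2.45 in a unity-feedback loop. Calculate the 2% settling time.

The closed-loop denominator s² + 4.7s + 10.29 gives ω_n = √10.29 = 3.208 and ζ = 4.7/(2ω_n) = 0.7326.
2% settling time T_s ≈ 4/(ζω_n) = 4/2.35 = 1.7 s.

T_s ≈ 1.7 s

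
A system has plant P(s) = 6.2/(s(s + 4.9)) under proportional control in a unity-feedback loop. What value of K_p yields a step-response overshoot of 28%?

From %OS = 100·exp(−πζ/√(1−ζ²)) = 28%, ζ = −ln(0.28)/√(π²+ln²(0.28)) = 0.3755.
Characteristic equation s² + 4.9s + 6.2K_p = 0 gives ζ = 4.9/(2√(6.2K_p)).
Setting ζ = 0.3755: √(6.2K_p) = 4.9/(2·0.3755) = 6.524, so K_p = 42.56/6.2 = 6.86.

K_p = 6.86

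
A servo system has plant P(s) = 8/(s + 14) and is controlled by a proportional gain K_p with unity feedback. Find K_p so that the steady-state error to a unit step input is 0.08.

K_p = 20.1

The loop is type 0, so e_ss(step) = 1/(1 + K_pos) with K_pos = K_p·P(0).
P(0) = 0.5714. Require 1/(1 + K_p·0.5714) = 0.08, so 1 + 0.5714·K_p = 12.5.
K_p = (12.5 − 1)/0.5714 = 20.1.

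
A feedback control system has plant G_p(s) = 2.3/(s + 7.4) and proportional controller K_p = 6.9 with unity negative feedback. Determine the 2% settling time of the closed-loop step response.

T_s ≈ 0.172 s

Closed-loop transfer function: T(s) = K_p·G_p(s)/(1 + K_p·G_p(s)) = 15.87/(s + 7.4 + 15.87) = 15.87/(s + 23.27).
Time constant τ = 1/23.27 = 0.04297 s, so the 2% settling time is about 4τ = 0.172 s.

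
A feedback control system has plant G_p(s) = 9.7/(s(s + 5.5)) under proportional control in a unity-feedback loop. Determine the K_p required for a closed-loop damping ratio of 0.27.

Closed-loop characteristic equation: s² + 5.5s + K_p·9.7 = 0.
So ω_n = √(9.7K_p) and 2ζω_n = 5.5, giving ζ = 5.5/(2√(9.7K_p)).
Setting ζ = 0.27: √(9.7K_p) = 5.5/(2·0.27) = 10.19, so K_p = 103.7/9.7 = 10.7.

K_p = 10.7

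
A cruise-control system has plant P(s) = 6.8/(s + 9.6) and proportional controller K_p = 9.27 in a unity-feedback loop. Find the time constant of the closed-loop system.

Closed-loop transfer function: T(s) = K_p·P(s)/(1 + K_p·P(s)) = 63.04/(s + 9.6 + 63.04) = 63.04/(s + 72.64).
Time constant τ = 1/72.64 = 0.0138 s.

τ = 0.0138 s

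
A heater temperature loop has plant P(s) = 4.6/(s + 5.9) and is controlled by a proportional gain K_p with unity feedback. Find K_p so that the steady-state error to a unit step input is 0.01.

K_p = 127

The loop is type 0, so e_ss(step) = 1/(1 + K_pos) with K_pos = K_p·P(0).
P(0) = 0.7797. Require 1/(1 + K_p·0.7797) = 0.01, so 1 + 0.7797·K_p = 100.
K_p = (100 − 1)/0.7797 = 127.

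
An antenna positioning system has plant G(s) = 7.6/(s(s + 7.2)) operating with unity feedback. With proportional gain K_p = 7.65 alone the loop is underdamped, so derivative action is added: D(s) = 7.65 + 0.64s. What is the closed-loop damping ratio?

Forward path: (7.65 + 0.64s)·7.6/(s(s+7.2)). The closed-loop characteristic equation is s² + (7.2 + 7.6·0.64)s + 7.6·7.65 = 0.
That is s² + 12.06s + 58.14 = 0, so ω_n = 7.625 rad/s and ζ = 12.06/(2·7.625) = 0.7911.

ζ = 0.791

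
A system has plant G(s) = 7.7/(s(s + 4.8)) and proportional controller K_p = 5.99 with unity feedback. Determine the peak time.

T_p = 0.494 s

The closed-loop denominator s² + 4.8s + 46.12 gives ω_n = √46.12 = 6.791 and ζ = 4.8/(2ω_n) = 0.3534.
Damped frequency ω_d = ω_n√(1−ζ²) = 6.353 rad/s, so peak time T_p = π/ω_d = 0.494 s.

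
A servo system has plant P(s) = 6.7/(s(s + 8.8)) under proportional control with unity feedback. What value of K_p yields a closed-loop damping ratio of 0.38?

Closed-loop characteristic equation: s² + 8.8s + K_p·6.7 = 0.
So ω_n = √(6.7K_p) and 2ζω_n = 8.8, giving ζ = 8.8/(2√(6.7K_p)).
Setting ζ = 0.38: √(6.7K_p) = 8.8/(2·0.38) = 11.58, so K_p = 134.1/6.7 = 20.

K_p = 20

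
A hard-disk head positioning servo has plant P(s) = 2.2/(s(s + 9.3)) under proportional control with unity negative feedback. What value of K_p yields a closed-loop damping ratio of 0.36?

K_p = 75.8

Closed-loop characteristic equation: s² + 9.3s + K_p·2.2 = 0.
So ω_n = √(2.2K_p) and 2ζω_n = 9.3, giving ζ = 9.3/(2√(2.2K_p)).
Setting ζ = 0.36: √(2.2K_p) = 9.3/(2·0.36) = 12.92, so K_p = 166.8/2.2 = 75.8.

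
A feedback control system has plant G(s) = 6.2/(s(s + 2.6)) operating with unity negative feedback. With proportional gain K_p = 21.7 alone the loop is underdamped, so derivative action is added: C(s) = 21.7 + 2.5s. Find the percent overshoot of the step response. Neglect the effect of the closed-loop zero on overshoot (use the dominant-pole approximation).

Forward path: (21.7 + 2.5s)·6.2/(s(s+2.6)). The closed-loop characteristic equation is s² + (2.6 + 6.2·2.5)s + 6.2·21.7 = 0.
That is s² + 18.1s + 134.5 = 0, so ω_n = 11.6 rad/s and ζ = 18.1/(2·11.6) = 0.7802.
%OS = 100·exp(−πζ/√(1−ζ²)) = 1.99%.

1.99%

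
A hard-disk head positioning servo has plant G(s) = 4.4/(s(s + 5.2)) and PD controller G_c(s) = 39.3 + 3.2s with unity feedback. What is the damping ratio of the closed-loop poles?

ζ = 0.733

Forward path: (39.3 + 3.2s)·4.4/(s(s+5.2)). The closed-loop characteristic equation is s² + (5.2 + 4.4·3.2)s + 4.4·39.3 = 0.
That is s² + 19.28s + 172.9 = 0, so ω_n = 13.15 rad/s and ζ = 19.28/(2·13.15) = 0.7331.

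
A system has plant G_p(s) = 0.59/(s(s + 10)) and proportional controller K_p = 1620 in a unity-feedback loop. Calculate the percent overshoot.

59.8%

The closed-loop denominator s² + 10s + 955.8 gives ω_n = √955.8 = 30.92 and ζ = 10/(2ω_n) = 0.1617.
%OS = 100·exp(−πζ/√(1−ζ²)) = 100·exp(−π·0.1617/√0.9738) = 59.8%.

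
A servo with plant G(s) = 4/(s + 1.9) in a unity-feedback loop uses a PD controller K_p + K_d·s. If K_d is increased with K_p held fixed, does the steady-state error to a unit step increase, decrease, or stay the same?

K_d affects only the transient (the s-coefficient); the DC loop gain, and hence e_ss, depends only on K_p.

unchanged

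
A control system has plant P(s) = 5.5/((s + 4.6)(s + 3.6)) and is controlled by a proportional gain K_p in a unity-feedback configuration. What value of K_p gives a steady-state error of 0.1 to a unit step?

K_p = 27.1

Steady-state error for a unit step on this type-0 loop is 1/(1 + K_p·P(0)).
P(0) = 0.3321. Require 1/(1 + K_p·0.3321) = 0.1, so 1 + 0.3321·K_p = 10.
K_p = (10 − 1)/0.3321 = 27.1.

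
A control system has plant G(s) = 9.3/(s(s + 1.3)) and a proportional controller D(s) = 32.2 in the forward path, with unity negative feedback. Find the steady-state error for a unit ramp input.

0.00434

The loop has one pole at the origin (type 1). Velocity error constant K_v = lim_{s→0} s·D(s)G(s) = 32.2·9.3/1.3 = 230.4.
Steady-state error to a unit ramp: e_ss = 1/K_v = 0.00434.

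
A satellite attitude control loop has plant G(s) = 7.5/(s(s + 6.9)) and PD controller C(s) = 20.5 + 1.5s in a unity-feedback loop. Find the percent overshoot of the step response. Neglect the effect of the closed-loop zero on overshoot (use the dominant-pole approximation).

3.42%

Forward path: (20.5 + 1.5s)·7.5/(s(s+6.9)). The closed-loop characteristic equation is s² + (6.9 + 7.5·1.5)s + 7.5·20.5 = 0.
That is s² + 18.15s + 153.8 = 0, so ω_n = 12.4 rad/s and ζ = 18.15/(2·12.4) = 0.7319.
%OS = 100·exp(−πζ/√(1−ζ²)) = 3.42%.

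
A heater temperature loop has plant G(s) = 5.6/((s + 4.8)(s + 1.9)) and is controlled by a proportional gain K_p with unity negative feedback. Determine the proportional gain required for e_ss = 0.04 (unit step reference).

K_p = 39.1

Steady-state error for a unit step on this type-0 loop is 1/(1 + K_p·G(0)).
G(0) = 0.614. Require 1/(1 + K_p·0.614) = 0.04, so 1 + 0.614·K_p = 25.
K_p = (25 − 1)/0.614 = 39.1.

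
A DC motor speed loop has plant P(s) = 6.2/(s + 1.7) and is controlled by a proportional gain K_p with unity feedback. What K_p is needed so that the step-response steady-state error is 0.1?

The loop is type 0, so e_ss(step) = 1/(1 + K_pos) with K_pos = K_p·P(0).
P(0) = 3.647. Require 1/(1 + K_p·3.647) = 0.1, so 1 + 3.647·K_p = 10.
K_p = (10 − 1)/3.647 = 2.47.

K_p = 2.47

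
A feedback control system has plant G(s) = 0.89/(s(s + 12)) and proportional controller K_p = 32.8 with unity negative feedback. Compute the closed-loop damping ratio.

With unity feedback the closed-loop characteristic equation is s² + 12s + 32.8·0.89 = s² + 12s + 29.19 = 0.
So ω_n² = 29.19 ⇒ ω_n = 5.403 rad/s, and ζ = 12/(2ω_n) = 1.11.

ζ = 1.11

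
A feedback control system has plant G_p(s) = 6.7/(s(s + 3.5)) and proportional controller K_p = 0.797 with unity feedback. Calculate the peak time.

From 1 + K_pG_p(s) = 0: s² + 3.5s + 5.34 = 0 ⇒ ω_n = 2.311, ζ = 0.7573.
Damped frequency ω_d = ω_n√(1−ζ²) = 1.509 rad/s, so peak time T_p = π/ω_d = 2.08 s.

T_p = 2.08 s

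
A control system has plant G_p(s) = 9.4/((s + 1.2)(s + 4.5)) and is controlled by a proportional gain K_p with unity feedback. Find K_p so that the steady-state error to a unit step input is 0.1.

K_p = 5.17

Steady-state error for a unit step on this type-0 loop is 1/(1 + K_p·G_p(0)).
G_p(0) = 1.741. Require 1/(1 + K_p·1.741) = 0.1, so 1 + 1.741·K_p = 10.
K_p = (10 − 1)/1.741 = 5.17.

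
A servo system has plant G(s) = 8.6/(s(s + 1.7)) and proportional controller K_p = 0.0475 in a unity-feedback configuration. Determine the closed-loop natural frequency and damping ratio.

ω_n = 0.639 rad/s, ζ = 1.33

With unity feedback the closed-loop characteristic equation is s² + 1.7s + 0.0475·8.6 = s² + 1.7s + 0.4085 = 0.
Matching s² + 2ζω_n s + ω_n²: ω_n = √0.4085 = 0.6391 rad/s and 2ζω_n = 1.7, so ζ = 1.7/(2·0.6391) = 1.33.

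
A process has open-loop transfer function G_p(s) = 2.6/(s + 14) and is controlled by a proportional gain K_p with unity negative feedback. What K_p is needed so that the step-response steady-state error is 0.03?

The loop is type 0, so e_ss(step) = 1/(1 + K_pos) with K_pos = K_p·G_p(0).
G_p(0) = 0.1857. Require 1/(1 + K_p·0.1857) = 0.03, so 1 + 0.1857·K_p = 33.33.
K_p = (33.33 − 1)/0.1857 = 174.

K_p = 174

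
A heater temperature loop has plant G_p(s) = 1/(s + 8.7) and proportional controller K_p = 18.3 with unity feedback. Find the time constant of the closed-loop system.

Closed-loop transfer function: T(s) = K_p·G_p(s)/(1 + K_p·G_p(s)) = 18.3/(s + 8.7 + 18.3) = 18.3/(s + 27).
Time constant τ = 1/27 = 0.037 s.

τ = 0.037 s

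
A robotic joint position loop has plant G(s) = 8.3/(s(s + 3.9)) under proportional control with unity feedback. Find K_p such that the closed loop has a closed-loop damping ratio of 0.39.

K_p = 3.01

Closed-loop characteristic equation: s² + 3.9s + K_p·8.3 = 0.
So ω_n = √(8.3K_p) and 2ζω_n = 3.9, giving ζ = 3.9/(2√(8.3K_p)).
Setting ζ = 0.39: √(8.3K_p) = 3.9/(2·0.39) = 5, so K_p = 25/8.3 = 3.01.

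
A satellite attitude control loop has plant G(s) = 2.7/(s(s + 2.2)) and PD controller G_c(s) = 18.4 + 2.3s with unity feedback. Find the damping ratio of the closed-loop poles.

Forward path: (18.4 + 2.3s)·2.7/(s(s+2.2)). The closed-loop characteristic equation is s² + (2.2 + 2.7·2.3)s + 2.7·18.4 = 0.
That is s² + 8.41s + 49.68 = 0, so ω_n = 7.048 rad/s and ζ = 8.41/(2·7.048) = 0.5966.

ζ = 0.597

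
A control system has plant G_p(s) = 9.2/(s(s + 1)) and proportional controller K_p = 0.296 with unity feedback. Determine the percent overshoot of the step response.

36.8%

The closed-loop denominator s² + 1s + 2.723 gives ω_n = √2.723 = 1.65 and ζ = 1/(2ω_n) = 0.303.
%OS = 100·exp(−πζ/√(1−ζ²)) = 100·exp(−π·0.303/√0.9082) = 36.8%.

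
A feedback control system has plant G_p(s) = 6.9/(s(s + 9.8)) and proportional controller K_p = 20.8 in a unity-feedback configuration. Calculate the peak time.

The closed-loop denominator s² + 9.8s + 143.5 gives ω_n = √143.5 = 11.98 and ζ = 9.8/(2ω_n) = 0.409.
Damped frequency ω_d = ω_n√(1−ζ²) = 10.93 rad/s, so peak time T_p = π/ω_d = 0.287 s.

T_p = 0.287 s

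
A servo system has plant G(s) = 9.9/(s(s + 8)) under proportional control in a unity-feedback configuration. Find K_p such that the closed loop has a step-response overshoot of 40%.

From %OS = 100·exp(−πζ/√(1−ζ²)) = 40%, ζ = −ln(0.4)/√(π²+ln²(0.4)) = 0.28.
Characteristic equation s² + 8s + 9.9K_p = 0 gives ζ = 8/(2√(9.9K_p)).
Setting ζ = 0.28: √(9.9K_p) = 8/(2·0.28) = 14.29, so K_p = 204.1/9.9 = 20.6.

K_p = 20.6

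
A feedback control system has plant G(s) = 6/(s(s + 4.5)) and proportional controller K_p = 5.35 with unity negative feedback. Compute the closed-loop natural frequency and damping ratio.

1 + K_p·G(s) = 0 gives s² + 4.5s + 32.1 = 0.
So ω_n² = 32.1 ⇒ ω_n = 5.666 rad/s, and ζ = 4.5/(2ω_n) = 0.397.

ω_n = 5.67 rad/s, ζ = 0.397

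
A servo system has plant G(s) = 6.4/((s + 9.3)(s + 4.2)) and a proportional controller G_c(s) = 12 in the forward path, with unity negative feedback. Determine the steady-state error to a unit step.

0.337

The loop is type 0. Static position error constant K_pos = G_c(0)·G(0) = 12·0.1639 = 1.966.
Steady-state error to a unit step: e_ss = 1/(1+K_pos) = 1/2.966 = 0.337.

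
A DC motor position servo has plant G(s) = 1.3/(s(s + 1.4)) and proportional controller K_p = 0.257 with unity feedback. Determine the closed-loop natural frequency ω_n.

The closed-loop denominator is s(s+1.4) + 0.257·1.3 = s² + 1.4s + 0.3341.
Matching s² + 2ζω_n s + ω_n²: ω_n = √0.3341 = 0.578 rad/s and 2ζω_n = 1.4, so ζ = 1.4/(2·0.578) = 1.21.

ω_n = 0.578 rad/s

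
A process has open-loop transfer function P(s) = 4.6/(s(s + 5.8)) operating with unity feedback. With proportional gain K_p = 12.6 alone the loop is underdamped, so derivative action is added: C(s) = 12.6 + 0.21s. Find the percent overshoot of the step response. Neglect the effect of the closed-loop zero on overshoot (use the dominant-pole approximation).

21%

Forward path: (12.6 + 0.21s)·4.6/(s(s+5.8)). The closed-loop characteristic equation is s² + (5.8 + 4.6·0.21)s + 4.6·12.6 = 0.
That is s² + 6.766s + 57.96 = 0, so ω_n = 7.613 rad/s and ζ = 6.766/(2·7.613) = 0.4444.
%OS = 100·exp(−πζ/√(1−ζ²)) = 21%.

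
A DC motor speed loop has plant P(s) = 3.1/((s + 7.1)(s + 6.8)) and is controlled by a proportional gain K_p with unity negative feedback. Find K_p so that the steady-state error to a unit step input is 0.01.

K_p = 1540

For a type-0 loop with proportional control, e_ss = 1/(1 + K_p·P(0)).
P(0) = 0.06421. Require 1/(1 + K_p·0.06421) = 0.01, so 1 + 0.06421·K_p = 100.
K_p = (100 − 1)/0.06421 = 1540.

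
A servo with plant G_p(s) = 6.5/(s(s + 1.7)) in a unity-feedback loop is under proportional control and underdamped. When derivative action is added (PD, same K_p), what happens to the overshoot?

With PD the characteristic equation becomes s² + (a + K·K_d)s + K·K_p = 0; the damping term grows, ζ rises, overshoot falls.

decrease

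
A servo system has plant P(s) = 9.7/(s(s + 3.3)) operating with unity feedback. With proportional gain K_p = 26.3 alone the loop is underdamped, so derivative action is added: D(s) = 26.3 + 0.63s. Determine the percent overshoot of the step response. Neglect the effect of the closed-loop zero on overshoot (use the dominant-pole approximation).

38%

Forward path: (26.3 + 0.63s)·9.7/(s(s+3.3)). The closed-loop characteristic equation is s² + (3.3 + 9.7·0.63)s + 9.7·26.3 = 0.
That is s² + 9.411s + 255.1 = 0, so ω_n = 15.97 rad/s and ζ = 9.411/(2·15.97) = 0.2946.
%OS = 100·exp(−πζ/√(1−ζ²)) = 38%.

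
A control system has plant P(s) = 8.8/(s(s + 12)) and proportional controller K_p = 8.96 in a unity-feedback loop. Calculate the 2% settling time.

T_s ≈ 0.667 s

The closed-loop denominator s² + 12s + 78.85 gives ω_n = √78.85 = 8.88 and ζ = 12/(2ω_n) = 0.6757.
2% settling time T_s ≈ 4/(ζω_n) = 4/6 = 0.667 s.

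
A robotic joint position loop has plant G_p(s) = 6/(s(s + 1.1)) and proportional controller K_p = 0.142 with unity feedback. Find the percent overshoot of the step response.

The closed-loop denominator s² + 1.1s + 0.852 gives ω_n = √0.852 = 0.923 and ζ = 1.1/(2ω_n) = 0.5959.
%OS = 100·exp(−πζ/√(1−ζ²)) = 100·exp(−π·0.5959/√0.645) = 9.72%.

9.72%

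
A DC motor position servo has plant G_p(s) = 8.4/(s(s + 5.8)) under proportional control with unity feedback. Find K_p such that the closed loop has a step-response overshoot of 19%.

K_p = 4.58

From %OS = 100·exp(−πζ/√(1−ζ²)) = 19%, ζ = −ln(0.19)/√(π²+ln²(0.19)) = 0.4673.
Characteristic equation s² + 5.8s + 8.4K_p = 0 gives ζ = 5.8/(2√(8.4K_p)).
Setting ζ = 0.4673: √(8.4K_p) = 5.8/(2·0.4673) = 6.205, so K_p = 38.51/8.4 = 4.58.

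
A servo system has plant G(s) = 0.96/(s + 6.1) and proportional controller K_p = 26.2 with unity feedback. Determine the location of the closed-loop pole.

Closed-loop transfer function: T(s) = K_p·G(s)/(1 + K_p·G(s)) = 25.15/(s + 6.1 + 25.15) = 25.15/(s + 31.25).
The closed-loop pole is at s = −31.25.

s = -31.25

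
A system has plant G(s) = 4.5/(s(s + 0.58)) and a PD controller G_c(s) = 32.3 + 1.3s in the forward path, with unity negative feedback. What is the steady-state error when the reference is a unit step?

0

The open loop G_c(s)G(s) has a pole at the origin (type 1), so the static position error constant is infinite and e_ss = 1/(1+∞) = 0.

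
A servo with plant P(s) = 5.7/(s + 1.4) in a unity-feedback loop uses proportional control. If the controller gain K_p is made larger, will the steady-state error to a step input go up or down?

The position error constant K_pos = K_p·P(0) grows with K_p, and e_ss = 1/(1+K_pos) falls.

decrease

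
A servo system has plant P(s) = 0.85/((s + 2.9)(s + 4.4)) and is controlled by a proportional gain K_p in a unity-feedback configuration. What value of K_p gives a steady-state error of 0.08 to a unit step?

The loop is type 0, so e_ss(step) = 1/(1 + K_pos) with K_pos = K_p·P(0).
P(0) = 0.06661. Require 1/(1 + K_p·0.06661) = 0.08, so 1 + 0.06661·K_p = 12.5.
K_p = (12.5 − 1)/0.06661 = 173.

K_p = 173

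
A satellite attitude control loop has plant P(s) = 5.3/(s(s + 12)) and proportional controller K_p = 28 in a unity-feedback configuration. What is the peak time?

T_p = 0.296 s

From 1 + K_pP(s) = 0: s² + 12s + 148.4 = 0 ⇒ ω_n = 12.18, ζ = 0.4925.
Damped frequency ω_d = ω_n√(1−ζ²) = 10.6 rad/s, so peak time T_p = π/ω_d = 0.296 s.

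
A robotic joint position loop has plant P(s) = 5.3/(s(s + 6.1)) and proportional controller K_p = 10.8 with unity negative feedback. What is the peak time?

T_p = 0.454 s

From 1 + K_pP(s) = 0: s² + 6.1s + 57.24 = 0 ⇒ ω_n = 7.566, ζ = 0.4031.
Damped frequency ω_d = ω_n√(1−ζ²) = 6.924 rad/s, so peak time T_p = π/ω_d = 0.454 s.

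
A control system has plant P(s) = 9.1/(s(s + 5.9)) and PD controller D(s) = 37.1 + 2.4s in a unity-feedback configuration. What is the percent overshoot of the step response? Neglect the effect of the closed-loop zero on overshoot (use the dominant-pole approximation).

Forward path: (37.1 + 2.4s)·9.1/(s(s+5.9)). The closed-loop characteristic equation is s² + (5.9 + 9.1·2.4)s + 9.1·37.1 = 0.
That is s² + 27.74s + 337.6 = 0, so ω_n = 18.37 rad/s and ζ = 27.74/(2·18.37) = 0.7549.
%OS = 100·exp(−πζ/√(1−ζ²)) = 2.69%.

2.69%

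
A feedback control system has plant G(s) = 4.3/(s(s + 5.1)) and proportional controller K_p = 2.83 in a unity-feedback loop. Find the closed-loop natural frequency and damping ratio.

ω_n = 3.49 rad/s, ζ = 0.731

1 + K_p·G(s) = 0 gives s² + 5.1s + 12.17 = 0.
Matching s² + 2ζω_n s + ω_n²: ω_n = √12.17 = 3.488 rad/s and 2ζω_n = 5.1, so ζ = 5.1/(2·3.488) = 0.731.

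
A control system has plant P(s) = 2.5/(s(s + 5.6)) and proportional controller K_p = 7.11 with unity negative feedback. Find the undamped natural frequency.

ω_n = 4.22 rad/s

With unity feedback the closed-loop characteristic equation is s² + 5.6s + 7.11·2.5 = s² + 5.6s + 17.78 = 0.
So ω_n² = 17.78 ⇒ ω_n = 4.216 rad/s, and ζ = 5.6/(2ω_n) = 0.664.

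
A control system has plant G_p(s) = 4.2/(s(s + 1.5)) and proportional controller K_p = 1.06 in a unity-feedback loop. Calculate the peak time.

Closed-loop characteristic equation: s² + 1.5s + 4.452 = 0, so ω_n = 2.11 rad/s and ζ = 1.5/(2·2.11) = 0.3555.
Damped frequency ω_d = ω_n√(1−ζ²) = 1.972 rad/s, so peak time T_p = π/ω_d = 1.59 s.

T_p = 1.59 s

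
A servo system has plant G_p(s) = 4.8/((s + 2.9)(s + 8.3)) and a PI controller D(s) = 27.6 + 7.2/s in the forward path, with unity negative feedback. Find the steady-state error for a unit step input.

The open loop D(s)G_p(s) has a pole at the origin (type 1), so the static position error constant is infinite and e_ss = 1/(1+∞) = 0.

0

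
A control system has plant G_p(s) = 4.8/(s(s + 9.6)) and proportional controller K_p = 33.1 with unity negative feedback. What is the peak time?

T_p = 0.27 s

From 1 + K_pG_p(s) = 0: s² + 9.6s + 158.9 = 0 ⇒ ω_n = 12.6, ζ = 0.3808.
Damped frequency ω_d = ω_n√(1−ζ²) = 11.66 rad/s, so peak time T_p = π/ω_d = 0.27 s.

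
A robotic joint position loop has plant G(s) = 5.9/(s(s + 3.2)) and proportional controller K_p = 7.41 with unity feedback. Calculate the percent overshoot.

45.7%

The closed-loop denominator s² + 3.2s + 43.72 gives ω_n = √43.72 = 6.612 and ζ = 3.2/(2ω_n) = 0.242.
%OS = 100·exp(−πζ/√(1−ζ²)) = 100·exp(−π·0.242/√0.9414) = 45.7%.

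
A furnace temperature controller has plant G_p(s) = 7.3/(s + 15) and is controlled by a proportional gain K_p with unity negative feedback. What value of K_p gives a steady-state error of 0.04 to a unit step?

The loop is type 0, so e_ss(step) = 1/(1 + K_pos) with K_pos = K_p·G_p(0).
G_p(0) = 0.4867. Require 1/(1 + K_p·0.4867) = 0.04, so 1 + 0.4867·K_p = 25.
K_p = (25 − 1)/0.4867 = 49.3.

K_p = 49.3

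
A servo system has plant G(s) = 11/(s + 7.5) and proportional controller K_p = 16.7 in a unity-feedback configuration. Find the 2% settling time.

Closed-loop transfer function: T(s) = K_p·G(s)/(1 + K_p·G(s)) = 183.7/(s + 7.5 + 183.7) = 183.7/(s + 191.2).
Time constant τ = 1/191.2 = 0.00523 s, so the 2% settling time is about 4τ = 0.0209 s.

T_s ≈ 0.0209 s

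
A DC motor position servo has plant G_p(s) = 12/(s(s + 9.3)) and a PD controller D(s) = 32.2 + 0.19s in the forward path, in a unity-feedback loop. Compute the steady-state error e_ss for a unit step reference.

The open loop D(s)G_p(s) has a pole at the origin (type 1), so the static position error constant is infinite and e_ss = 1/(1+∞) = 0.

0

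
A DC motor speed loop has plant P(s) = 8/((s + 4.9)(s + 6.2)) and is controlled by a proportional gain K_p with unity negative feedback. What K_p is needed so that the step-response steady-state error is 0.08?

K_p = 43.7

For a type-0 loop with proportional control, e_ss = 1/(1 + K_p·P(0)).
P(0) = 0.2633. Require 1/(1 + K_p·0.2633) = 0.08, so 1 + 0.2633·K_p = 12.5.
K_p = (12.5 − 1)/0.2633 = 43.7.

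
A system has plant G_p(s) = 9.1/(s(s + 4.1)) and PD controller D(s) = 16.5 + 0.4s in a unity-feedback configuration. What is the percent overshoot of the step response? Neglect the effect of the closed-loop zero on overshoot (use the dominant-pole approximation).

Forward path: (16.5 + 0.4s)·9.1/(s(s+4.1)). The closed-loop characteristic equation is s² + (4.1 + 9.1·0.4)s + 9.1·16.5 = 0.
That is s² + 7.74s + 150.2 = 0, so ω_n = 12.25 rad/s and ζ = 7.74/(2·12.25) = 0.3158.
%OS = 100·exp(−πζ/√(1−ζ²)) = 35.1%.

35.1%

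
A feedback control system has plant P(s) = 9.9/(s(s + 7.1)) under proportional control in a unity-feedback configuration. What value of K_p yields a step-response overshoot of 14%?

From %OS = 100·exp(−πζ/√(1−ζ²)) = 14%, ζ = −ln(0.14)/√(π²+ln²(0.14)) = 0.5305.
Characteristic equation s² + 7.1s + 9.9K_p = 0 gives ζ = 7.1/(2√(9.9K_p)).
Setting ζ = 0.5305: √(9.9K_p) = 7.1/(2·0.5305) = 6.692, so K_p = 44.78/9.9 = 4.52.

K_p = 4.52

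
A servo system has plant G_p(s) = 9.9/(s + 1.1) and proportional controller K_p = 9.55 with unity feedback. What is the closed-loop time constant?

Closed-loop transfer function: T(s) = K_p·G_p(s)/(1 + K_p·G_p(s)) = 94.55/(s + 1.1 + 94.55) = 94.55/(s + 95.65).
Time constant τ = 1/95.65 = 0.0105 s.

τ = 0.0105 s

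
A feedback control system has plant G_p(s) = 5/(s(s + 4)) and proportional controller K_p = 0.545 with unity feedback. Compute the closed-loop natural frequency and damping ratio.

1 + K_p·G_p(s) = 0 gives s² + 4s + 2.725 = 0.
So ω_n² = 2.725 ⇒ ω_n = 1.651 rad/s, and ζ = 4/(2ω_n) = 1.21.

ω_n = 1.65 rad/s, ζ = 1.21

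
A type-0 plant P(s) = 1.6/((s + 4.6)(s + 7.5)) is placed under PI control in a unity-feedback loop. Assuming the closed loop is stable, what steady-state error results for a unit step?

The PI controller's integrator makes the forward path type 1, so e_ss to a step is zero.

0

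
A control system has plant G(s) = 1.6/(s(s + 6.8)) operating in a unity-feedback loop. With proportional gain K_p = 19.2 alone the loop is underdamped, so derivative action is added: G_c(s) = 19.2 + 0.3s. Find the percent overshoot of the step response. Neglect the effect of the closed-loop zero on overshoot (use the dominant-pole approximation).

6.48%

Forward path: (19.2 + 0.3s)·1.6/(s(s+6.8)). The closed-loop characteristic equation is s² + (6.8 + 1.6·0.3)s + 1.6·19.2 = 0.
That is s² + 7.28s + 30.72 = 0, so ω_n = 5.543 rad/s and ζ = 7.28/(2·5.543) = 0.6567.
%OS = 100·exp(−πζ/√(1−ζ²)) = 6.48%.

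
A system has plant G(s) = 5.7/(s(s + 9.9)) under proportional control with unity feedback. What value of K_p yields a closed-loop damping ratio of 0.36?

Closed-loop characteristic equation: s² + 9.9s + K_p·5.7 = 0.
So ω_n = √(5.7K_p) and 2ζω_n = 9.9, giving ζ = 9.9/(2√(5.7K_p)).
Setting ζ = 0.36: √(5.7K_p) = 9.9/(2·0.36) = 13.75, so K_p = 189.1/5.7 = 33.2.

K_p = 33.2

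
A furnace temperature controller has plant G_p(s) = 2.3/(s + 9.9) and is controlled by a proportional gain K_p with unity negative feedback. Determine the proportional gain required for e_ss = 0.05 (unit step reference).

K_p = 81.8

The loop is type 0, so e_ss(step) = 1/(1 + K_pos) with K_pos = K_p·G_p(0).
G_p(0) = 0.2323. Require 1/(1 + K_p·0.2323) = 0.05, so 1 + 0.2323·K_p = 20.
K_p = (20 − 1)/0.2323 = 81.8.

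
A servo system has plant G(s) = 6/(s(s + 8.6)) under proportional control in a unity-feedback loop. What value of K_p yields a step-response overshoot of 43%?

From %OS = 100·exp(−πζ/√(1−ζ²)) = 43%, ζ = −ln(0.43)/√(π²+ln²(0.43)) = 0.2594.
Characteristic equation s² + 8.6s + 6K_p = 0 gives ζ = 8.6/(2√(6K_p)).
Setting ζ = 0.2594: √(6K_p) = 8.6/(2·0.2594) = 16.57, so K_p = 274.7/6 = 45.8.

K_p = 45.8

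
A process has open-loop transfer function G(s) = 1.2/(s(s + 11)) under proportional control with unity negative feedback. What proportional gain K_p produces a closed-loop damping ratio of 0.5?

K_p = 101

Closed-loop characteristic equation: s² + 11s + K_p·1.2 = 0.
So ω_n = √(1.2K_p) and 2ζω_n = 11, giving ζ = 11/(2√(1.2K_p)).
Setting ζ = 0.5: √(1.2K_p) = 11/(2·0.5) = 11, so K_p = 121/1.2 = 101.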